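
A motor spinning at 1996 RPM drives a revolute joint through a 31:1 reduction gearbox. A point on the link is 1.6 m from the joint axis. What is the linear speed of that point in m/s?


omega_motor = 1996 * 2*pi/60 = 209.0206 rad/s
omega_joint = omega_motor / 31 = 6.7426 rad/s
v = omega_joint * r = 6.7426 * 1.6
= 10.7882 m/s


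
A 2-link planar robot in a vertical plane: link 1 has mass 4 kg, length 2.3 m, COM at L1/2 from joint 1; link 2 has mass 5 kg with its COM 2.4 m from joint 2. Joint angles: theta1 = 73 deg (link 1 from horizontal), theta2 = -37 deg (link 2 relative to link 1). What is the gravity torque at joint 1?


Horizontal distance from joint 1 to link-1 COM:
  x_c1 = (L1/2)*cos(t1) = 1.15 * 0.2924 = 0.3362 m
Horizontal distance from joint 1 to link-2 COM:
  x_c2 = L1*cos(t1) + Lc2*cos(t1+t2)
       = 2.3*0.2924 + 2.4*0.809 = 2.6141 m
tau1 = m1*g*x_c1 + m2*g*x_c2
     = 4*9.81*0.3362 + 5*9.81*2.6141
     = 13.1936 + 128.2214
     = 141.415 Nm


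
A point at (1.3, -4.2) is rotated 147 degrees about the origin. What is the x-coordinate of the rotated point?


x' = x*cos(theta) - y*sin(theta)
cos(147 deg) = -0.8387, sin(147 deg) = 0.5446
x' = 1.3 * -0.8387 - -4.2 * 0.5446
= -1.0903 - -2.2875
= 1.1972


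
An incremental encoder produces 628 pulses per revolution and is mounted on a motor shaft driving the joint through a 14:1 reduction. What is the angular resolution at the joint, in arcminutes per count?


counts per rev = 628
effective counts at joint = 628 * 14 = 8792
resolution = 360*60 / 8792
= 2.4568 arcmin/count


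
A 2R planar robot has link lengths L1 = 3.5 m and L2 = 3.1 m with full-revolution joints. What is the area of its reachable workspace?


r_max = L1 + L2 = 6.6 m
r_min = |L1 - L2| = 0.4 m
Area = pi*(r_max^2 - r_min^2)
= pi*(43.56 - 0.16)
= pi * 43.4
= 136.3451 m^2


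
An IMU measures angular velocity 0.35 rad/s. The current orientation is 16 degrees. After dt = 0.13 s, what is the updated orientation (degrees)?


delta_theta = w * dt = 0.35 * 0.13 = 0.0455 rad
= 2.607 deg
theta_new = 16 + 2.607 = 18.607 deg


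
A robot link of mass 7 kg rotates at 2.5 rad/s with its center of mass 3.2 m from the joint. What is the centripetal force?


F = m * omega^2 * r
= 7 * 2.5^2 * 3.2
= 7 * 6.25 * 3.2
= 140.0 N


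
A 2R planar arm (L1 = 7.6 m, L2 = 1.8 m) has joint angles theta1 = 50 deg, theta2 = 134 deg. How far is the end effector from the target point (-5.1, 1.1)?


End effector via forward kinematics:
x = L1*cos(t1) + L2*cos(t1+t2) = 3.0896
y = L1*sin(t1) + L2*sin(t1+t2) = 5.6964
Distance to target:
d = sqrt((-5.1 - 3.0896)^2 + (1.1 - 5.6964)^2)
= sqrt(67.0691 + 21.1267)
= 9.3913 m


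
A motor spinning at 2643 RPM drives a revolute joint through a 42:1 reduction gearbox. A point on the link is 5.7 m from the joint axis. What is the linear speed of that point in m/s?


omega_motor = 2643 * 2*pi/60 = 276.7743 rad/s
omega_joint = omega_motor / 42 = 6.5899 rad/s
v = omega_joint * r = 6.5899 * 5.7
= 37.5622 m/s


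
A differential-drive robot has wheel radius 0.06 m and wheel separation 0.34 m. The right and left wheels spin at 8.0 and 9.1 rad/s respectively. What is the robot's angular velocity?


vR = r*wR = 0.06*8.0 = 0.48 m/s
vL = r*wL = 0.06*9.1 = 0.546 m/s
v = (vR+vL)/2 = 0.513 m/s
omega = (vR-vL)/L = -0.1941 rad/s
angular velocity = -0.1941 rad/s


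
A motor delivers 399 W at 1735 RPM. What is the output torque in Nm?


omega = 1735 * 2*pi/60 = 181.6888 rad/s
tau = P / omega = 399 / 181.6888
= 2.1961 Nm


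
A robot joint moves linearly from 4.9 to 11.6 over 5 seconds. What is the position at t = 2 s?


s = t/T = 2/5 = 0.4
p(t) = p0 + (pf-p0)*s
= 4.9 + (11.6 - 4.9) * 0.4
= 7.58


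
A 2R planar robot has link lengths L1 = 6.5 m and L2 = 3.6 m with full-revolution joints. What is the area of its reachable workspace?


r_max = L1 + L2 = 10.1 m
r_min = |L1 - L2| = 2.9 m
Area = pi*(r_max^2 - r_min^2)
= pi*(102.01 - 8.41)
= pi * 93.6
= 294.0531 m^2


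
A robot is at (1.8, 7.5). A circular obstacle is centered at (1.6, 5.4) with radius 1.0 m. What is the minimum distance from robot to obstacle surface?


center_dist = sqrt((1.8-1.6)^2 + (7.5-5.4)^2)
= sqrt(0.04 + 4.41)
= 2.1095
min_dist = center_dist - radius = 2.1095 - 1.0 = 1.1095 m


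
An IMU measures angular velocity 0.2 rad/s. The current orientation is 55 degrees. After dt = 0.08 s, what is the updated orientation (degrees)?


delta_theta = w * dt = 0.2 * 0.08 = 0.016 rad
= 0.9167 deg
theta_new = 55 + 0.9167 = 55.9167 deg


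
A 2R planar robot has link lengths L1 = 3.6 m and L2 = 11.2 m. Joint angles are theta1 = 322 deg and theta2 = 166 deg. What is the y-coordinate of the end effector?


Convert angles to radians: theta1 = 5.62, theta2 = 2.8972
y = L1*sin(theta1) + L2*sin(theta1+theta2)
y = -2.2164 + 8.8257
y = 6.6093


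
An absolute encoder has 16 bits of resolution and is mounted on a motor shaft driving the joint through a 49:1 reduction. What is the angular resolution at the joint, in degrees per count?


counts = 2^16 = 65536
effective counts at joint = 65536 * 49 = 3211264
resolution = 360 / 3211264
= 1.1211e-04 deg/count


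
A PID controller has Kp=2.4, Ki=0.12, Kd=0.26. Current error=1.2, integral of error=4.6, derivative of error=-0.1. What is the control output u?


u = Kp*e + Ki*int(e) + Kd*de/dt
= 2.4*1.2 + 0.12*4.6 + 0.26*(-0.1)
= 2.88 + 0.552 + -0.026
= 3.406


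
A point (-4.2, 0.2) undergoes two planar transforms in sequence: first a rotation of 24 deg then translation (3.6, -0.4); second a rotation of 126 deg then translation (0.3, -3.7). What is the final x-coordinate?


After transform 1:
x1 = cos(24)*-4.2 - sin(24)*0.2 + 3.6 = -0.3182
y1 = sin(24)*-4.2 + cos(24)*0.2 + -0.4 = -1.9256
After transform 2:
x2 = cos(126)*-0.3182 - sin(126)*-1.9256 + 0.3
= 2.0449


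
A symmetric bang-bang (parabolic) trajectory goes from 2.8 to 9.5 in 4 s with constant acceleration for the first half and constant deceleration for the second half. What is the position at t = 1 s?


Symmetric rest-to-rest: each phase covers (pf-p0)/2 in time T/2. 0.5*a*(T/2)^2 = (pf-p0)/2 => a = 4*(pf-p0)/T^2
a = 4*(9.5-2.8)/4^2 = 1.675
t = 1 is in the acceleration phase (t <= T/2).
p = p0 + 0.5*a*t^2 = 2.8 + 0.5*1.675*1^2
= 3.6375


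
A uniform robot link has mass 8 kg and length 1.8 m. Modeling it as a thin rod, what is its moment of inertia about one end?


I = (1/3) * m * L^2
= (1/3) * 8 * 1.8^2
= 0.333333 * 8 * 3.24
= 8.64 kg*m^2


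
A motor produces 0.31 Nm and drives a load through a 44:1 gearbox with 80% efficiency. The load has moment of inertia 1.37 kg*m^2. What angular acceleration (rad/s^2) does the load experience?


tau_out = tau_motor * N * eta
= 0.31 * 44 * 0.8 = 10.912 Nm
alpha = tau_out / I = 10.912 / 1.37
= 7.965 rad/s^2


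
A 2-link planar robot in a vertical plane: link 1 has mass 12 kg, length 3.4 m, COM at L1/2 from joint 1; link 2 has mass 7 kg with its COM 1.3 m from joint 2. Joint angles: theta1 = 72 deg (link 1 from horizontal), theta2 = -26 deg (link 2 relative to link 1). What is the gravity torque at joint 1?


Horizontal distance from joint 1 to link-1 COM:
  x_c1 = (L1/2)*cos(t1) = 1.7 * 0.309 = 0.5253 m
Horizontal distance from joint 1 to link-2 COM:
  x_c2 = L1*cos(t1) + Lc2*cos(t1+t2)
       = 3.4*0.309 + 1.3*0.6947 = 1.9537 m
tau1 = m1*g*x_c1 + m2*g*x_c2
     = 12*9.81*0.5253 + 7*9.81*1.9537
     = 61.8417 + 134.1615
     = 196.0032 Nm


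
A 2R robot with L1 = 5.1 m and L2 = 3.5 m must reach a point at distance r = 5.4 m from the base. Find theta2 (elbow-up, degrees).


cos(theta2) = (r^2 - L1^2 - L2^2) / (2*L1*L2)
cos(theta2) = (29.16 - 26.01 - 12.25) / 35.7
cos(theta2) = -0.254902
theta2 = 104.7678 degrees


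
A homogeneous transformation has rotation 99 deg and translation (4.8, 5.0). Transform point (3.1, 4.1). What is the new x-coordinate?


x' = cos(theta)*px - sin(theta)*py + tx
= -0.1564*3.1 - 0.9877*4.1 + 4.8
= 0.2655


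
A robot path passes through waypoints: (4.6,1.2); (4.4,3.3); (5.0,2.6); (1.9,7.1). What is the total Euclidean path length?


Segment lengths:
  seg1 = sqrt((-0.2)^2 + (2.1)^2) = 2.1095
  seg2 = sqrt((0.6)^2 + (-0.7)^2) = 0.922
  seg3 = sqrt((-3.1)^2 + (4.5)^2) = 5.4644
Total = 8.4959


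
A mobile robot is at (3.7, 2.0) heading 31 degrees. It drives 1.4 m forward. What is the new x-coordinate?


x_new = x0 + d*cos(theta)
= 3.7 + 1.4*cos(31)
= 3.7 + 1.2
= 4.9


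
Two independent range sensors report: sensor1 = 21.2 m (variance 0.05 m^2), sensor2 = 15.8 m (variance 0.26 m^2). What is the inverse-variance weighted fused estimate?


w1 = (1/var1) / (1/var1 + 1/var2)
   = 20.0 / (20.0 + 3.8462) = 0.8387
w2 = 1 - w1 = 0.1613
fused = w1*s1 + w2*s2 = 17.7806 + 2.5484
= 20.329 m


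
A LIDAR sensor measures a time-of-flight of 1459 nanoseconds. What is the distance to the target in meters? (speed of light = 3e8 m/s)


tof = 1459 ns = 1.459e-06 s
dist = c * tof / 2
= 3e8 * 1.459e-06 / 2
= 218.85 m


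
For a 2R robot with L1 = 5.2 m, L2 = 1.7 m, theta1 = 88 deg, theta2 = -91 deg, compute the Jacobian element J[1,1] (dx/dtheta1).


J[1,1] = -L1*sin(t1) - L2*sin(t1+t2)
= -5.2*sin(88) - 1.7*sin(-3)
= -5.1079


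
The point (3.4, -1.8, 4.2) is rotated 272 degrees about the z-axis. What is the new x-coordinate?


Rotation about z-axis: x' = x*cos(theta) - y*sin(theta)
= 3.4 * 0.0349 - -1.8 * -0.9994
= -1.6802


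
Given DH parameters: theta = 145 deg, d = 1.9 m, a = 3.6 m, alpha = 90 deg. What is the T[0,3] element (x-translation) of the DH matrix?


T[0,3] = a * cos(theta)
= 3.6 * cos(145 deg)
= 3.6 * -0.8192
= -2.9489


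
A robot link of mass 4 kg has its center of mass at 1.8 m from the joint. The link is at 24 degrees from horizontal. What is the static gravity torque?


tau = m*g*L*cos(angle)
= 4 * 9.81 * 1.8 * cos(24 deg)
= 4 * 9.81 * 1.8 * 0.9135
= 64.5255 Nm


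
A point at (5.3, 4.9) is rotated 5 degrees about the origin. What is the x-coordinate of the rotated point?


x' = x*cos(theta) - y*sin(theta)
cos(5 deg) = 0.9962, sin(5 deg) = 0.0872
x' = 5.3 * 0.9962 - 4.9 * 0.0872
= 5.2798 - 0.4271
= 4.8528


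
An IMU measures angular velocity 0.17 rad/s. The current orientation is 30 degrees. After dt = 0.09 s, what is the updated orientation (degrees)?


delta_theta = w * dt = 0.17 * 0.09 = 0.0153 rad
= 0.8766 deg
theta_new = 30 + 0.8766 = 30.8766 deg


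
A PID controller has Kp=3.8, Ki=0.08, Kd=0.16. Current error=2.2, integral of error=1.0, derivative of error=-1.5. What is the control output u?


u = Kp*e + Ki*int(e) + Kd*de/dt
= 3.8*2.2 + 0.08*1.0 + 0.16*(-1.5)
= 8.36 + 0.08 + -0.24
= 8.2


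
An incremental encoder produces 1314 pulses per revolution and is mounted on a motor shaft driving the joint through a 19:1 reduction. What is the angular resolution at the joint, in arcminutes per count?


counts per rev = 1314
effective counts at joint = 1314 * 19 = 24966
resolution = 360*60 / 24966
= 0.8652 arcmin/count


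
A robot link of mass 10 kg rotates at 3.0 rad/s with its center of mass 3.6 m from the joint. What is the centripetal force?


F = m * omega^2 * r
= 10 * 3.0^2 * 3.6
= 10 * 9.0 * 3.6
= 324.0 N


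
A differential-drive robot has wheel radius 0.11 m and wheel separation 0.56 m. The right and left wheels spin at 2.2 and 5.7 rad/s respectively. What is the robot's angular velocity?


vR = r*wR = 0.11*2.2 = 0.242 m/s
vL = r*wL = 0.11*5.7 = 0.627 m/s
v = (vR+vL)/2 = 0.4345 m/s
omega = (vR-vL)/L = -0.6875 rad/s
angular velocity = -0.6875 rad/s


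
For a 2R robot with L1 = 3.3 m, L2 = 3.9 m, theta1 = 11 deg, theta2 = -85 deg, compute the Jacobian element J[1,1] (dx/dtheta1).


J[1,1] = -L1*sin(t1) - L2*sin(t1+t2)
= -3.3*sin(11) - 3.9*sin(-74)
= 3.1193


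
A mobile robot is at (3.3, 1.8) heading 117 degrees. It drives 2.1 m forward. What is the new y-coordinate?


y_new = y0 + d*sin(theta)
= 1.8 + 2.1*sin(117)
= 1.8 + 1.8711
= 3.6711


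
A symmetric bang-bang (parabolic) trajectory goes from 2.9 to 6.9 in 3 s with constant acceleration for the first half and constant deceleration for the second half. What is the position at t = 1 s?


Symmetric rest-to-rest: each phase covers (pf-p0)/2 in time T/2. 0.5*a*(T/2)^2 = (pf-p0)/2 => a = 4*(pf-p0)/T^2
a = 4*(6.9-2.9)/3^2 = 1.7778
t = 1 is in the acceleration phase (t <= T/2).
p = p0 + 0.5*a*t^2 = 2.9 + 0.5*1.7778*1^2
= 3.7889


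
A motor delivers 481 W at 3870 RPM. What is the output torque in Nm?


omega = 3870 * 2*pi/60 = 405.2655 rad/s
tau = P / omega = 481 / 405.2655
= 1.1869 Nm


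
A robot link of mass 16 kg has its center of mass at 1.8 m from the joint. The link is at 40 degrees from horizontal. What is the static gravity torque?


tau = m*g*L*cos(angle)
= 16 * 9.81 * 1.8 * cos(40 deg)
= 16 * 9.81 * 1.8 * 0.766
= 216.429 Nm


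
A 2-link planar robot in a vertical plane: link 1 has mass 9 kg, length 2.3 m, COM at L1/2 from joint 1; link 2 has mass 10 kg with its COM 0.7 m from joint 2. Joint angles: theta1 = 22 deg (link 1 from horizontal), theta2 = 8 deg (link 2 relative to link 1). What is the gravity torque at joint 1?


Horizontal distance from joint 1 to link-1 COM:
  x_c1 = (L1/2)*cos(t1) = 1.15 * 0.9272 = 1.0663 m
Horizontal distance from joint 1 to link-2 COM:
  x_c2 = L1*cos(t1) + Lc2*cos(t1+t2)
       = 2.3*0.9272 + 0.7*0.866 = 2.7387 m
tau1 = m1*g*x_c1 + m2*g*x_c2
     = 9*9.81*1.0663 + 10*9.81*2.7387
     = 94.1402 + 268.6705
     = 362.8107 Nm


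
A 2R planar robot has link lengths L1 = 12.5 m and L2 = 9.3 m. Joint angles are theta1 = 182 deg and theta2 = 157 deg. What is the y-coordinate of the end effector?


Convert angles to radians: theta1 = 3.1765, theta2 = 2.7402
y = L1*sin(theta1) + L2*sin(theta1+theta2)
y = -0.4362 + -3.3328
y = -3.7691


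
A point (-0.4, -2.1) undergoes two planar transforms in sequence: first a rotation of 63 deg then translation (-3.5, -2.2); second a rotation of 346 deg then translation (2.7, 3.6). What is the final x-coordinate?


After transform 1:
x1 = cos(63)*-0.4 - sin(63)*-2.1 + -3.5 = -1.8105
y1 = sin(63)*-0.4 + cos(63)*-2.1 + -2.2 = -3.5098
After transform 2:
x2 = cos(346)*-1.8105 - sin(346)*-3.5098 + 2.7
= 0.0942


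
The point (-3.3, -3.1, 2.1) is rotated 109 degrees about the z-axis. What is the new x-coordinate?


Rotation about z-axis: x' = x*cos(theta) - y*sin(theta)
= -3.3 * -0.3256 - -3.1 * 0.9455
= 4.0055


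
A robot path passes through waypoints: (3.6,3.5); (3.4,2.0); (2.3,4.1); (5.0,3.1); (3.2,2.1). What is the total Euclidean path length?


Segment lengths:
  seg1 = sqrt((-0.2)^2 + (-1.5)^2) = 1.5133
  seg2 = sqrt((-1.1)^2 + (2.1)^2) = 2.3707
  seg3 = sqrt((2.7)^2 + (-1.0)^2) = 2.8792
  seg4 = sqrt((-1.8)^2 + (-1.0)^2) = 2.0591
Total = 8.8223


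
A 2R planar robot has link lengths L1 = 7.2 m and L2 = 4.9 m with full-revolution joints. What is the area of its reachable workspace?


r_max = L1 + L2 = 12.1 m
r_min = |L1 - L2| = 2.3 m
Area = pi*(r_max^2 - r_min^2)
= pi*(146.41 - 5.29)
= pi * 141.12
= 443.3416 m^2


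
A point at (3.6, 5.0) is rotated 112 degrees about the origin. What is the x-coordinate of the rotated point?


x' = x*cos(theta) - y*sin(theta)
cos(112 deg) = -0.3746, sin(112 deg) = 0.9272
x' = 3.6 * -0.3746 - 5.0 * 0.9272
= -1.3486 - 4.6359
= -5.9845


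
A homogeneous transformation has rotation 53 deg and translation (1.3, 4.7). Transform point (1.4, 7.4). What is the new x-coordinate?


x' = cos(theta)*px - sin(theta)*py + tx
= 0.6018*1.4 - 0.7986*7.4 + 1.3
= -3.7674


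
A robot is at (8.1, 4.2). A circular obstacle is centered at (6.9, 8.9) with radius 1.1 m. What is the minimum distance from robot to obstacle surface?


center_dist = sqrt((8.1-6.9)^2 + (4.2-8.9)^2)
= sqrt(1.44 + 22.09)
= 4.8508
min_dist = center_dist - radius = 4.8508 - 1.1 = 3.7508 m


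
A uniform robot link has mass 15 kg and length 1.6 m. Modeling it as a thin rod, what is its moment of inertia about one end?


I = (1/3) * m * L^2
= (1/3) * 15 * 1.6^2
= 0.333333 * 15 * 2.56
= 12.8 kg*m^2


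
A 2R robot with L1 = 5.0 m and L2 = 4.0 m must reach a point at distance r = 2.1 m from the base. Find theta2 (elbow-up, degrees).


cos(theta2) = (r^2 - L1^2 - L2^2) / (2*L1*L2)
cos(theta2) = (4.41 - 25.0 - 16.0) / 40.0
cos(theta2) = -0.91475
theta2 = 156.1702 degrees


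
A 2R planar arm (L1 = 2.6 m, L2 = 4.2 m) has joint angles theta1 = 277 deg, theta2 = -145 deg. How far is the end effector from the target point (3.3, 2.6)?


End effector via forward kinematics:
x = L1*cos(t1) + L2*cos(t1+t2) = -2.4935
y = L1*sin(t1) + L2*sin(t1+t2) = 0.5406
Distance to target:
d = sqrt((3.3 - -2.4935)^2 + (2.6 - 0.5406)^2)
= sqrt(33.5645 + 4.2412)
= 6.1486 m


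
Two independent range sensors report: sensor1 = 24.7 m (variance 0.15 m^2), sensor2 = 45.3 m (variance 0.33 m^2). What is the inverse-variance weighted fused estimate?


w1 = (1/var1) / (1/var1 + 1/var2)
   = 6.6667 / (6.6667 + 3.0303) = 0.6875
w2 = 1 - w1 = 0.3125
fused = w1*s1 + w2*s2 = 16.9812 + 14.1562
= 31.1375 m


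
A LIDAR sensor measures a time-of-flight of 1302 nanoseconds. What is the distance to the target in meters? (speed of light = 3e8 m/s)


tof = 1302 ns = 1.302e-06 s
dist = c * tof / 2
= 3e8 * 1.302e-06 / 2
= 195.3 m


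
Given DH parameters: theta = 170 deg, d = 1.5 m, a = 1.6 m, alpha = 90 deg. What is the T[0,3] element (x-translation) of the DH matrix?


T[0,3] = a * cos(theta)
= 1.6 * cos(170 deg)
= 1.6 * -0.9848
= -1.5757


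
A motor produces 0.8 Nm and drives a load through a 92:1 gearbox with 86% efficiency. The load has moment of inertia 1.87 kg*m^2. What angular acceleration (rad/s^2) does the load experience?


tau_out = tau_motor * N * eta
= 0.8 * 92 * 0.86 = 63.296 Nm
alpha = tau_out / I = 63.296 / 1.87
= 33.8481 rad/s^2


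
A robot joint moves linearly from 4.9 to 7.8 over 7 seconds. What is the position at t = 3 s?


s = t/T = 3/7 = 0.4286
p(t) = p0 + (pf-p0)*s
= 4.9 + (7.8 - 4.9) * 0.4286
= 6.1429


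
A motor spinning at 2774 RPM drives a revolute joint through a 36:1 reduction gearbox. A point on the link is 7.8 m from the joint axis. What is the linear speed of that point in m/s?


omega_motor = 2774 * 2*pi/60 = 290.4926 rad/s
omega_joint = omega_motor / 36 = 8.0692 rad/s
v = omega_joint * r = 8.0692 * 7.8
= 62.9401 m/s


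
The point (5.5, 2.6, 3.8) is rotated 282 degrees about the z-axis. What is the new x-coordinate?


Rotation about z-axis: x' = x*cos(theta) - y*sin(theta)
= 5.5 * 0.2079 - 2.6 * -0.9781
= 3.6867


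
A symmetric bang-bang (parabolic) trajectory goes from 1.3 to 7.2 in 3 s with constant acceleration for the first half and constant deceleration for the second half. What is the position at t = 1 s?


Symmetric rest-to-rest: each phase covers (pf-p0)/2 in time T/2. 0.5*a*(T/2)^2 = (pf-p0)/2 => a = 4*(pf-p0)/T^2
a = 4*(7.2-1.3)/3^2 = 2.6222
t = 1 is in the acceleration phase (t <= T/2).
p = p0 + 0.5*a*t^2 = 1.3 + 0.5*2.6222*1^2
= 2.6111


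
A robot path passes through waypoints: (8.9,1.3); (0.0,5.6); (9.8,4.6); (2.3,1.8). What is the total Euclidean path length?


Segment lengths:
  seg1 = sqrt((-8.9)^2 + (4.3)^2) = 9.8843
  seg2 = sqrt((9.8)^2 + (-1.0)^2) = 9.8509
  seg3 = sqrt((-7.5)^2 + (-2.8)^2) = 8.0056
Total = 27.7408


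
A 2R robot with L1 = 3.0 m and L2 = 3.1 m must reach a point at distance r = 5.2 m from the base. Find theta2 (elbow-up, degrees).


cos(theta2) = (r^2 - L1^2 - L2^2) / (2*L1*L2)
cos(theta2) = (27.04 - 9.0 - 9.61) / 18.6
cos(theta2) = 0.453226
theta2 = 63.0492 degrees


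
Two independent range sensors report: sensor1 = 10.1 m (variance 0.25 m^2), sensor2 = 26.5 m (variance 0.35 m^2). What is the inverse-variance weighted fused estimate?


w1 = (1/var1) / (1/var1 + 1/var2)
   = 4.0 / (4.0 + 2.8571) = 0.5833
w2 = 1 - w1 = 0.4167
fused = w1*s1 + w2*s2 = 5.8917 + 11.0417
= 16.9333 m


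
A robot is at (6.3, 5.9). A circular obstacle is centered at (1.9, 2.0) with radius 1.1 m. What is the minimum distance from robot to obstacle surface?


center_dist = sqrt((6.3-1.9)^2 + (5.9-2.0)^2)
= sqrt(19.36 + 15.21)
= 5.8796
min_dist = center_dist - radius = 5.8796 - 1.1 = 4.7796 m


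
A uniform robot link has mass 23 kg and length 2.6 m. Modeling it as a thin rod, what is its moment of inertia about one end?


I = (1/3) * m * L^2
= (1/3) * 23 * 2.6^2
= 0.333333 * 23 * 6.76
= 51.8267 kg*m^2


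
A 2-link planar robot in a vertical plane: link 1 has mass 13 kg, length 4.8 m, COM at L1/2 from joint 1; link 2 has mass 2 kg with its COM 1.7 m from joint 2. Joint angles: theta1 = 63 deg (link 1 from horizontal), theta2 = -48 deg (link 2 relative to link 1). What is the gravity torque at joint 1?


Horizontal distance from joint 1 to link-1 COM:
  x_c1 = (L1/2)*cos(t1) = 2.4 * 0.454 = 1.0896 m
Horizontal distance from joint 1 to link-2 COM:
  x_c2 = L1*cos(t1) + Lc2*cos(t1+t2)
       = 4.8*0.454 + 1.7*0.9659 = 3.8212 m
tau1 = m1*g*x_c1 + m2*g*x_c2
     = 13*9.81*1.0896 + 2*9.81*3.8212
     = 138.9538 + 74.9725
     = 213.9263 Nm


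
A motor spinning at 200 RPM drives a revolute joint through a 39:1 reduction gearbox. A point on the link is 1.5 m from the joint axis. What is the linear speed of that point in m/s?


omega_motor = 200 * 2*pi/60 = 20.944 rad/s
omega_joint = omega_motor / 39 = 0.537 rad/s
v = omega_joint * r = 0.537 * 1.5
= 0.8055 m/s


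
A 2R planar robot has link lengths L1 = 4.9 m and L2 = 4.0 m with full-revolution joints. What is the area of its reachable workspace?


r_max = L1 + L2 = 8.9 m
r_min = |L1 - L2| = 0.9 m
Area = pi*(r_max^2 - r_min^2)
= pi*(79.21 - 0.81)
= pi * 78.4
= 246.3009 m^2


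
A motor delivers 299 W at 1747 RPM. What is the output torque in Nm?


omega = 1747 * 2*pi/60 = 182.9454 rad/s
tau = P / omega = 299 / 182.9454
= 1.6344 Nm


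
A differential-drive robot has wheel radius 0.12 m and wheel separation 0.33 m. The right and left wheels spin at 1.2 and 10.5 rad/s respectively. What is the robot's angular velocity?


vR = r*wR = 0.12*1.2 = 0.144 m/s
vL = r*wL = 0.12*10.5 = 1.26 m/s
v = (vR+vL)/2 = 0.702 m/s
omega = (vR-vL)/L = -3.3818 rad/s
angular velocity = -3.3818 rad/s


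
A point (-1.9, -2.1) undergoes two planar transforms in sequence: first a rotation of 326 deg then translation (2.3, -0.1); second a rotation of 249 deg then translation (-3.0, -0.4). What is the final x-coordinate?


After transform 1:
x1 = cos(326)*-1.9 - sin(326)*-2.1 + 2.3 = -0.4495
y1 = sin(326)*-1.9 + cos(326)*-2.1 + -0.1 = -0.7785
After transform 2:
x2 = cos(249)*-0.4495 - sin(249)*-0.7785 + -3.0
= -3.5657


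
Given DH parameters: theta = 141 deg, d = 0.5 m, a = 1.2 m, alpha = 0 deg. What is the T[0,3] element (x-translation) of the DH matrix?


T[0,3] = a * cos(theta)
= 1.2 * cos(141 deg)
= 1.2 * -0.7771
= -0.9326


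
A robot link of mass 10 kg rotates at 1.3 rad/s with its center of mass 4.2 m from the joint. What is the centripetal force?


F = m * omega^2 * r
= 10 * 1.3^2 * 4.2
= 10 * 1.69 * 4.2
= 70.98 N


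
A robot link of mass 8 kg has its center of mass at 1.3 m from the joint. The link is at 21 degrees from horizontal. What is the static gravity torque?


tau = m*g*L*cos(angle)
= 8 * 9.81 * 1.3 * cos(21 deg)
= 8 * 9.81 * 1.3 * 0.9336
= 95.2476 Nm


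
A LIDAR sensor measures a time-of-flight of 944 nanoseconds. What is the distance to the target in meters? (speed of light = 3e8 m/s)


tof = 944 ns = 9.44e-07 s
dist = c * tof / 2
= 3e8 * 9.44e-07 / 2
= 141.6 m


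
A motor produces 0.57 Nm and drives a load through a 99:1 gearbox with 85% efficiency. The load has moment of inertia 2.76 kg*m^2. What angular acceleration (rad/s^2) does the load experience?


tau_out = tau_motor * N * eta
= 0.57 * 99 * 0.85 = 47.9655 Nm
alpha = tau_out / I = 47.9655 / 2.76
= 17.3788 rad/s^2


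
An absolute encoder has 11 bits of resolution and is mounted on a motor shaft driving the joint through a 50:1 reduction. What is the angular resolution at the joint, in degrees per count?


counts = 2^11 = 2048
effective counts at joint = 2048 * 50 = 102400
resolution = 360 / 102400
= 0.0035 deg/count


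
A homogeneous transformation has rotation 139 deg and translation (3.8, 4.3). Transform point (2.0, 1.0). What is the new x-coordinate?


x' = cos(theta)*px - sin(theta)*py + tx
= -0.7547*2.0 - 0.6561*1.0 + 3.8
= 1.6345


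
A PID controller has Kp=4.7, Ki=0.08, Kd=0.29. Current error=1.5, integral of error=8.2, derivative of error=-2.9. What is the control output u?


u = Kp*e + Ki*int(e) + Kd*de/dt
= 4.7*1.5 + 0.08*8.2 + 0.29*(-2.9)
= 7.05 + 0.656 + -0.841
= 6.865


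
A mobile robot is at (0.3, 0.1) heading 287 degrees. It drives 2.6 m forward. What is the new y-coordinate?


y_new = y0 + d*sin(theta)
= 0.1 + 2.6*sin(287)
= 0.1 + -2.4864
= -2.3864


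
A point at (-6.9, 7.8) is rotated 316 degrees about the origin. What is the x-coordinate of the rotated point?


x' = x*cos(theta) - y*sin(theta)
cos(316 deg) = 0.7193, sin(316 deg) = -0.6947
x' = -6.9 * 0.7193 - 7.8 * -0.6947
= -4.9634 - -5.4183
= 0.4549


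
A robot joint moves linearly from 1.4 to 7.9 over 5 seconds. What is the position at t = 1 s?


s = t/T = 1/5 = 0.2
p(t) = p0 + (pf-p0)*s
= 1.4 + (7.9 - 1.4) * 0.2
= 2.7


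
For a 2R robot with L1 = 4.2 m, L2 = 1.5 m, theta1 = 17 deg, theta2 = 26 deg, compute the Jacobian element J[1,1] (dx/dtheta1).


J[1,1] = -L1*sin(t1) - L2*sin(t1+t2)
= -4.2*sin(17) - 1.5*sin(43)
= -2.251


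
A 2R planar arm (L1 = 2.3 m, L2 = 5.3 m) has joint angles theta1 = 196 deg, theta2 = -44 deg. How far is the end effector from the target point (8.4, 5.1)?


End effector via forward kinematics:
x = L1*cos(t1) + L2*cos(t1+t2) = -6.8905
y = L1*sin(t1) + L2*sin(t1+t2) = 1.8542
Distance to target:
d = sqrt((8.4 - -6.8905)^2 + (5.1 - 1.8542)^2)
= sqrt(233.8001 + 10.535)
= 15.6312 m


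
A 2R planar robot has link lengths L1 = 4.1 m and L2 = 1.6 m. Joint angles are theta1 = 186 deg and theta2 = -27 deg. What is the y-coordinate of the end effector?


Convert angles to radians: theta1 = 3.2463, theta2 = -0.4712
y = L1*sin(theta1) + L2*sin(theta1+theta2)
y = -0.4286 + 0.5734
y = 0.1448


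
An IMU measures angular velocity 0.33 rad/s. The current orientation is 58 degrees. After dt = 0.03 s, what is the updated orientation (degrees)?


delta_theta = w * dt = 0.33 * 0.03 = 0.0099 rad
= 0.5672 deg
theta_new = 58 + 0.5672 = 58.5672 deg


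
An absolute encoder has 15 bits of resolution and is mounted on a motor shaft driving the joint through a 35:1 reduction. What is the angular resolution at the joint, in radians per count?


counts = 2^15 = 32768
effective counts at joint = 32768 * 35 = 1146880
resolution = 2*pi / 1146880
= 5.4785e-06 rad/count


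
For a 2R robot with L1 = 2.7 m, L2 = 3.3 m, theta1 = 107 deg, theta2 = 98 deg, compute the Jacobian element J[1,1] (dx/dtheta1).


J[1,1] = -L1*sin(t1) - L2*sin(t1+t2)
= -2.7*sin(107) - 3.3*sin(205)
= -1.1874


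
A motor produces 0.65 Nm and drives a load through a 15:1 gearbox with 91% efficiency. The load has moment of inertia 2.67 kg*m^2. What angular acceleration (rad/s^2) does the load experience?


tau_out = tau_motor * N * eta
= 0.65 * 15 * 0.91 = 8.8725 Nm
alpha = tau_out / I = 8.8725 / 2.67
= 3.323 rad/s^2


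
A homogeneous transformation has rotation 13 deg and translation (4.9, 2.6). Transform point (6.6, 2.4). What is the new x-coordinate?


x' = cos(theta)*px - sin(theta)*py + tx
= 0.9744*6.6 - 0.225*2.4 + 4.9
= 10.791


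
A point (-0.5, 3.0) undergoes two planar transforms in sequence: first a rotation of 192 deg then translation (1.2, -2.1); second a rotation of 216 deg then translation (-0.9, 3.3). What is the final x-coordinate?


After transform 1:
x1 = cos(192)*-0.5 - sin(192)*3.0 + 1.2 = 2.3128
y1 = sin(192)*-0.5 + cos(192)*3.0 + -2.1 = -4.9305
After transform 2:
x2 = cos(216)*2.3128 - sin(216)*-4.9305 + -0.9
= -5.6692


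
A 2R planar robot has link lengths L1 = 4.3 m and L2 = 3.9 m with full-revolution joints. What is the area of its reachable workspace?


r_max = L1 + L2 = 8.2 m
r_min = |L1 - L2| = 0.4 m
Area = pi*(r_max^2 - r_min^2)
= pi*(67.24 - 0.16)
= pi * 67.08
= 210.738 m^2


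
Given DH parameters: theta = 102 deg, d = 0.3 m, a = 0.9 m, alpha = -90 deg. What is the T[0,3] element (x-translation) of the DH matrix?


T[0,3] = a * cos(theta)
= 0.9 * cos(102 deg)
= 0.9 * -0.2079
= -0.1871


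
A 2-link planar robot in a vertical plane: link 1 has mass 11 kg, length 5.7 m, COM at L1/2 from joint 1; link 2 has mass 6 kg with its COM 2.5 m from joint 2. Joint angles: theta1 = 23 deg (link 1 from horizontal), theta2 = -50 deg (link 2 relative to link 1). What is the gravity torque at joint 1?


Horizontal distance from joint 1 to link-1 COM:
  x_c1 = (L1/2)*cos(t1) = 2.85 * 0.9205 = 2.6234 m
Horizontal distance from joint 1 to link-2 COM:
  x_c2 = L1*cos(t1) + Lc2*cos(t1+t2)
       = 5.7*0.9205 + 2.5*0.891 = 7.4744 m
tau1 = m1*g*x_c1 + m2*g*x_c2
     = 11*9.81*2.6234 + 6*9.81*7.4744
     = 283.0953 + 439.9428
     = 723.0381 Nm


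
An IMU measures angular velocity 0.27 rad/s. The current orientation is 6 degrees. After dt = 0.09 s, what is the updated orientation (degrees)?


delta_theta = w * dt = 0.27 * 0.09 = 0.0243 rad
= 1.3923 deg
theta_new = 6 + 1.3923 = 7.3923 deg


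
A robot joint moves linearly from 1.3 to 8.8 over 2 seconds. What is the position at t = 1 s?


s = t/T = 1/2 = 0.5
p(t) = p0 + (pf-p0)*s
= 1.3 + (8.8 - 1.3) * 0.5
= 5.05


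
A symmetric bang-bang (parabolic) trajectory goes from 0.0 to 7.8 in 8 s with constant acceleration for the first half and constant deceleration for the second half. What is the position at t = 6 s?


Symmetric rest-to-rest: each phase covers (pf-p0)/2 in time T/2. 0.5*a*(T/2)^2 = (pf-p0)/2 => a = 4*(pf-p0)/T^2
a = 4*(7.8-0.0)/8^2 = 0.4875
t = 6 is in the deceleration phase (t > T/2).
p = pf - 0.5*a*(T-t)^2 = 7.8 - 0.5*0.4875*2^2
= 6.825


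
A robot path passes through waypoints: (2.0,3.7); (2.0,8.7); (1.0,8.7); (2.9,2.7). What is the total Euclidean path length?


Segment lengths:
  seg1 = sqrt((0.0)^2 + (5.0)^2) = 5.0
  seg2 = sqrt((-1.0)^2 + (0.0)^2) = 1.0
  seg3 = sqrt((1.9)^2 + (-6.0)^2) = 6.2936
Total = 12.2936


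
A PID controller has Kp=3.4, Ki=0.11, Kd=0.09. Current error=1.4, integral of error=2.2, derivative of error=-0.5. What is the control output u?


u = Kp*e + Ki*int(e) + Kd*de/dt
= 3.4*1.4 + 0.11*2.2 + 0.09*(-0.5)
= 4.76 + 0.242 + -0.045
= 4.957


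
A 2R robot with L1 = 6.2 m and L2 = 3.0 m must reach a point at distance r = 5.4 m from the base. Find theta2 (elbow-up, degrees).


cos(theta2) = (r^2 - L1^2 - L2^2) / (2*L1*L2)
cos(theta2) = (29.16 - 38.44 - 9.0) / 37.2
cos(theta2) = -0.491398
theta2 = 119.4325 degrees


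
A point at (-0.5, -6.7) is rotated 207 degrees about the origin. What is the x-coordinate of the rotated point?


x' = x*cos(theta) - y*sin(theta)
cos(207 deg) = -0.891, sin(207 deg) = -0.454
x' = -0.5 * -0.891 - -6.7 * -0.454
= 0.4455 - 3.0417
= -2.5962


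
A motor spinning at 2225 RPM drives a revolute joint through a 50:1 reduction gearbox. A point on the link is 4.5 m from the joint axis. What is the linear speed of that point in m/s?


omega_motor = 2225 * 2*pi/60 = 233.0015 rad/s
omega_joint = omega_motor / 50 = 4.66 rad/s
v = omega_joint * r = 4.66 * 4.5
= 20.9701 m/s


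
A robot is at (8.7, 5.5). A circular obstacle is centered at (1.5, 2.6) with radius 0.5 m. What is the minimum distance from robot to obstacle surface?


center_dist = sqrt((8.7-1.5)^2 + (5.5-2.6)^2)
= sqrt(51.84 + 8.41)
= 7.7621
min_dist = center_dist - radius = 7.7621 - 0.5 = 7.2621 m


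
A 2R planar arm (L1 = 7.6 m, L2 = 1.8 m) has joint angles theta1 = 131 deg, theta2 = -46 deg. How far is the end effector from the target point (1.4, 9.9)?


End effector via forward kinematics:
x = L1*cos(t1) + L2*cos(t1+t2) = -4.8292
y = L1*sin(t1) + L2*sin(t1+t2) = 7.5289
Distance to target:
d = sqrt((1.4 - -4.8292)^2 + (9.9 - 7.5289)^2)
= sqrt(38.8025 + 5.6219)
= 6.6652 m


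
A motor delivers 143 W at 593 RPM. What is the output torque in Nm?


omega = 593 * 2*pi/60 = 62.0988 rad/s
tau = P / omega = 143 / 62.0988
= 2.3028 Nm


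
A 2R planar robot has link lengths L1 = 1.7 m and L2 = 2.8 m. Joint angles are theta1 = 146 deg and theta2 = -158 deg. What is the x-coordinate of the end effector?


Convert angles to radians: theta1 = 2.5482, theta2 = -2.7576
x = L1*cos(theta1) + L2*cos(theta1+theta2)
x = -1.4094 + 2.7388
x = 1.3294


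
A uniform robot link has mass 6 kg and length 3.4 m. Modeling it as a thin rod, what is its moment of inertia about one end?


I = (1/3) * m * L^2
= (1/3) * 6 * 3.4^2
= 0.333333 * 6 * 11.56
= 23.12 kg*m^2


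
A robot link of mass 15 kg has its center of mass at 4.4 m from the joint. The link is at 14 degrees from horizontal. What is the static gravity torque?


tau = m*g*L*cos(angle)
= 15 * 9.81 * 4.4 * cos(14 deg)
= 15 * 9.81 * 4.4 * 0.9703
= 628.2277 Nm


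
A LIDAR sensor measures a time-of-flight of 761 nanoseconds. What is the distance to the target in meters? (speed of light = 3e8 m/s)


tof = 761 ns = 7.61e-07 s
dist = c * tof / 2
= 3e8 * 7.61e-07 / 2
= 114.15 m


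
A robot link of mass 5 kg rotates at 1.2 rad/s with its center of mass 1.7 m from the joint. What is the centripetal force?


F = m * omega^2 * r
= 5 * 1.2^2 * 1.7
= 5 * 1.44 * 1.7
= 12.24 N


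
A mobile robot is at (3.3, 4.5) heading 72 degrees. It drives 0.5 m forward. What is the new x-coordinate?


x_new = x0 + d*cos(theta)
= 3.3 + 0.5*cos(72)
= 3.3 + 0.1545
= 3.4545


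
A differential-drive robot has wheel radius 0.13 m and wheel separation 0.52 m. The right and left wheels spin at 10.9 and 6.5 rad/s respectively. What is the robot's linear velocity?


vR = r*wR = 0.13*10.9 = 1.417 m/s
vL = r*wL = 0.13*6.5 = 0.845 m/s
v = (vR+vL)/2 = 1.131 m/s
omega = (vR-vL)/L = 1.1 rad/s
linear velocity = 1.131 m/s


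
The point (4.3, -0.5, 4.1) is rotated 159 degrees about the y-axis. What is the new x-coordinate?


Rotation about y-axis: x' = x*cos(theta) + z*sin(theta)
= 4.3 * -0.9336 + 4.1 * 0.3584
= -2.5451


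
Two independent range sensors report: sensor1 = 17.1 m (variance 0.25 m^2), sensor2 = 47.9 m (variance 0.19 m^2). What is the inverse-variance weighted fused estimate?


w1 = (1/var1) / (1/var1 + 1/var2)
   = 4.0 / (4.0 + 5.2632) = 0.4318
w2 = 1 - w1 = 0.5682
fused = w1*s1 + w2*s2 = 7.3841 + 27.2159
= 34.6 m


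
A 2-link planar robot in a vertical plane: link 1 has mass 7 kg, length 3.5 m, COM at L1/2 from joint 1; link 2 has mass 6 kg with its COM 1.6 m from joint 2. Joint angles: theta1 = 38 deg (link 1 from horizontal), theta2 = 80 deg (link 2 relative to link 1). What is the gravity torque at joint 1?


Horizontal distance from joint 1 to link-1 COM:
  x_c1 = (L1/2)*cos(t1) = 1.75 * 0.788 = 1.379 m
Horizontal distance from joint 1 to link-2 COM:
  x_c2 = L1*cos(t1) + Lc2*cos(t1+t2)
       = 3.5*0.788 + 1.6*-0.4695 = 2.0069 m
tau1 = m1*g*x_c1 + m2*g*x_c2
     = 7*9.81*1.379 + 6*9.81*2.0069
     = 94.6972 + 118.1251
     = 212.8224 Nm


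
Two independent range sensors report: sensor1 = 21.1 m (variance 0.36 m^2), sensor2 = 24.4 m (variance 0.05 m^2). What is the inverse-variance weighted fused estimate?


w1 = (1/var1) / (1/var1 + 1/var2)
   = 2.7778 / (2.7778 + 20.0) = 0.122
w2 = 1 - w1 = 0.878
fused = w1*s1 + w2*s2 = 2.5732 + 21.4244
= 23.9976 m


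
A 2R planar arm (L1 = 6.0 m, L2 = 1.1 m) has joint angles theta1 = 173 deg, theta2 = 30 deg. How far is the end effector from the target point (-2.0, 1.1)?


End effector via forward kinematics:
x = L1*cos(t1) + L2*cos(t1+t2) = -6.9678
y = L1*sin(t1) + L2*sin(t1+t2) = 0.3014
Distance to target:
d = sqrt((-2.0 - -6.9678)^2 + (1.1 - 0.3014)^2)
= sqrt(24.6794 + 0.6377)
= 5.0316 m


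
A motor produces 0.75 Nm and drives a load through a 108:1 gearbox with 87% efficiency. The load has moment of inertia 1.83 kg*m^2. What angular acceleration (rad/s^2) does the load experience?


tau_out = tau_motor * N * eta
= 0.75 * 108 * 0.87 = 70.47 Nm
alpha = tau_out / I = 70.47 / 1.83
= 38.5082 rad/s^2


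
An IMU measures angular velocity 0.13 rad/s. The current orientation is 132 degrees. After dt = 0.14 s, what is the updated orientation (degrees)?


delta_theta = w * dt = 0.13 * 0.14 = 0.0182 rad
= 1.0428 deg
theta_new = 132 + 1.0428 = 133.0428 deg


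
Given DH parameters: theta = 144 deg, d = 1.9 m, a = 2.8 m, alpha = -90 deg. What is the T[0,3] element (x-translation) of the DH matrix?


T[0,3] = a * cos(theta)
= 2.8 * cos(144 deg)
= 2.8 * -0.809
= -2.2652


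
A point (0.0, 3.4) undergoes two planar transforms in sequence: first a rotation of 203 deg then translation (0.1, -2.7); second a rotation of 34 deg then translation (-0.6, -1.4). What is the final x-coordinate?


After transform 1:
x1 = cos(203)*0.0 - sin(203)*3.4 + 0.1 = 1.4285
y1 = sin(203)*0.0 + cos(203)*3.4 + -2.7 = -5.8297
After transform 2:
x2 = cos(34)*1.4285 - sin(34)*-5.8297 + -0.6
= 3.8442


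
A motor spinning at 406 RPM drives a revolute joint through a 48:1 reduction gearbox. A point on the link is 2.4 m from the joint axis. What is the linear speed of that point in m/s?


omega_motor = 406 * 2*pi/60 = 42.5162 rad/s
omega_joint = omega_motor / 48 = 0.8858 rad/s
v = omega_joint * r = 0.8858 * 2.4
= 2.1258 m/s


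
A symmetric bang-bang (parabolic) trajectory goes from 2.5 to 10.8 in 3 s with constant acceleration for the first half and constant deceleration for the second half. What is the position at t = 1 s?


Symmetric rest-to-rest: each phase covers (pf-p0)/2 in time T/2. 0.5*a*(T/2)^2 = (pf-p0)/2 => a = 4*(pf-p0)/T^2
a = 4*(10.8-2.5)/3^2 = 3.6889
t = 1 is in the acceleration phase (t <= T/2).
p = p0 + 0.5*a*t^2 = 2.5 + 0.5*3.6889*1^2
= 4.3444


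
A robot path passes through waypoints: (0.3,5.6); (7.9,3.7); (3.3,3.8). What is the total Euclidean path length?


Segment lengths:
  seg1 = sqrt((7.6)^2 + (-1.9)^2) = 7.8339
  seg2 = sqrt((-4.6)^2 + (0.1)^2) = 4.6011
Total = 12.435


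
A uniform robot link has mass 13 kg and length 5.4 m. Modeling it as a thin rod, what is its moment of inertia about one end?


I = (1/3) * m * L^2
= (1/3) * 13 * 5.4^2
= 0.333333 * 13 * 29.16
= 126.36 kg*m^2


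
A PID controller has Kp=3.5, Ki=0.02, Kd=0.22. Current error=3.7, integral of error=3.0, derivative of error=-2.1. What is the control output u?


u = Kp*e + Ki*int(e) + Kd*de/dt
= 3.5*3.7 + 0.02*3.0 + 0.22*(-2.1)
= 12.95 + 0.06 + -0.462
= 12.548


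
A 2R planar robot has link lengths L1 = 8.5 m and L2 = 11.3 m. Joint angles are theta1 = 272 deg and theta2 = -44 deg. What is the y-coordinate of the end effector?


Convert angles to radians: theta1 = 4.7473, theta2 = -0.7679
y = L1*sin(theta1) + L2*sin(theta1+theta2)
y = -8.4948 + -8.3975
y = -16.8924


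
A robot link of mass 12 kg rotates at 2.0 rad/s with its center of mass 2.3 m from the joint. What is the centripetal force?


F = m * omega^2 * r
= 12 * 2.0^2 * 2.3
= 12 * 4.0 * 2.3
= 110.4 N


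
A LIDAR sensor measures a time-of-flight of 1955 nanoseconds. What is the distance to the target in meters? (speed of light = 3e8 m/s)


tof = 1955 ns = 1.955e-06 s
dist = c * tof / 2
= 3e8 * 1.955e-06 / 2
= 293.25 m


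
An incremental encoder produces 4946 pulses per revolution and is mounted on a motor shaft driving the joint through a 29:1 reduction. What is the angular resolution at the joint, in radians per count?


counts per rev = 4946
effective counts at joint = 4946 * 29 = 143434
resolution = 2*pi / 143434
= 4.3805e-05 rad/count


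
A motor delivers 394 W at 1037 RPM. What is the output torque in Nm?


omega = 1037 * 2*pi/60 = 108.5944 rad/s
tau = P / omega = 394 / 108.5944
= 3.6282 Nm
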